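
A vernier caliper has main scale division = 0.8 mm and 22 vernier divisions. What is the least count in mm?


LC = MSD / n_div
= 0.8 / 22
= 0.0364

0.0364


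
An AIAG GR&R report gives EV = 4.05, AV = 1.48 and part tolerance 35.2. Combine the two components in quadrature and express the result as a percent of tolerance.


GRR = sqrt(EV^2 + AV^2) = sqrt(4.05^2 + 1.48^2) = 4.3119485
%GRR = GRR / tol * 100 = 4.3119485 / 35.2 * 100
%GRR = 12.2499

12.2499


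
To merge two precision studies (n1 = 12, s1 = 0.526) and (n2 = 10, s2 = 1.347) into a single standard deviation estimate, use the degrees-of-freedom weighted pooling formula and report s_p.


s_p = sqrt(((n1-1)*s1^2 + (n2-1)*s2^2) / (n1+n2-2))
numerator = (12-1)*0.526^2 + (10-1)*1.347^2 = 3.043436 + 16.329681 = 19.373117
denominator = 12 + 10 - 2 = 20
s_p^2 = 19.373117 / 20 = 0.96865585
s_p = sqrt(0.96865585) = 0.9842

0.9842


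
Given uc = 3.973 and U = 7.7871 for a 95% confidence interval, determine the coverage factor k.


k = U / uc
k = 7.7871 / 3.973
k = 1.96

1.96


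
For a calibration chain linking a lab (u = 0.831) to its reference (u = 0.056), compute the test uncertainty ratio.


TUR = u_lab / u_ref
= 0.831 / 0.056
= 14.8393

14.8393


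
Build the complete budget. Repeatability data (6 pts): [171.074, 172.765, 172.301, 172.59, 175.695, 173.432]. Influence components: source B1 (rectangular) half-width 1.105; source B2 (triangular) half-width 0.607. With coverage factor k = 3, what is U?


mean = (171.074 + 172.765 + 172.301 + 172.59 + 175.695 + 173.432) / 6 = 172.9761667
s = sqrt(sum((x - mean)^2)/(n-1)) = 1.540626
u_A = s / sqrt(n) = 1.540626 / sqrt(6) = 0.62895793
u_B1 = 1.105 / sqrt(3) = 0.63797205
u_B2 = 0.607 / sqrt(6) = 0.24780671
uc = sqrt(0.62895793^2 + 0.63797205^2 + 0.24780671^2) = 0.92951847
U = k * uc = 3 * 0.92951847
U = 2.7886

2.7886


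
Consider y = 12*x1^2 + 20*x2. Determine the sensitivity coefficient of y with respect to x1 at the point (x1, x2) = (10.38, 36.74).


y = 12*x1^2 + 20*x2
dy/dx1 = 2*12*x1
Evaluate at x1 = 10.38: c1 = 24 * 10.38
c1 = 249.1200

249.1200


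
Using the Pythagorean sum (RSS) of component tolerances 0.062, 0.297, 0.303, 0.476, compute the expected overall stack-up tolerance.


RSS = sqrt(0.062^2 + 0.297^2 + 0.303^2 + 0.476^2)
= sqrt(0.410438)
= 0.6407

0.6407


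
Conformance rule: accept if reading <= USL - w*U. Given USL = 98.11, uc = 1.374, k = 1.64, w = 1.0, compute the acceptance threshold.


U = k * uc = 1.64 * 1.374 = 2.25336
guard band g = w * U = 1.0 * 2.25336 = 2.25336
AL = USL - g = 98.11 - 2.25336
AL = 95.8566

95.8566


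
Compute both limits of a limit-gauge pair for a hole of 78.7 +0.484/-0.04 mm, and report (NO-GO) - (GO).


GO = nominal - lower_tol (smallest hole = maximum material condition)
GO = 78.7 - 0.04 = 78.66
NO-GO = nominal + upper_tol (largest hole = least material condition)
NO-GO = 78.7 + 0.484 = 79.184
spread = NO-GO - GO = 79.184 - 78.66 = 0.5240

0.5240


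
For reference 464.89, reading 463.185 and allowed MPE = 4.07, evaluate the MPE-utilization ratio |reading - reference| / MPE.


e = indication - reference = 463.185 - 464.89 = -1.7050
|e| = 1.7050
ratio = |e| / MPE = 1.7050 / 4.07
ratio = 0.4189

0.4189


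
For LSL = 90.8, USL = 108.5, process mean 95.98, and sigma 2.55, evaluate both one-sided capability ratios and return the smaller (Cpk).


Cpu = (USL - mean) / (3*sigma) = (108.5 - 95.98) / (3*2.55) = 1.6366
Cpl = (mean - LSL) / (3*sigma) = (95.98 - 90.8) / (3*2.55) = 0.6771
Cpk = min(Cpu, Cpl) = 0.6771

0.6771


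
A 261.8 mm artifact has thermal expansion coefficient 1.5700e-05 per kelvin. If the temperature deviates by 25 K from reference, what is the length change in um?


dL = L * alpha * dT
= 261.8 * 1.5700e-05 * 25
= 0.1027565 mm
dL_um = 0.1027565 * 1000 = 102.7565 um

102.7565


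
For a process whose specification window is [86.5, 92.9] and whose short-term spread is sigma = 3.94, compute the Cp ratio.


Cp = (USL - LSL) / (6 * sigma)
= (92.9 - 86.5) / (6 * 3.94)
= 6.4000 / 23.6400
= 0.2707

0.2707


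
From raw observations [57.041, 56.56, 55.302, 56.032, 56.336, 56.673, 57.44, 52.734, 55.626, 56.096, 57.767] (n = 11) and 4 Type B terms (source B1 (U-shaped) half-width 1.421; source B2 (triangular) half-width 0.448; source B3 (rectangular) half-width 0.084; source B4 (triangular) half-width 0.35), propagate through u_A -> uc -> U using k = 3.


mean = (57.041 + 56.56 + 55.302 + 56.032 + 56.336 + 56.673 + 57.44 + 52.734 + 55.626 + 56.096 + 57.767) / 11 = 56.14609091
s = sqrt(sum((x - mean)^2)/(n-1)) = 1.3501223
u_A = s / sqrt(n) = 1.3501223 / sqrt(11) = 0.40707719
u_B1 = 1.421 / sqrt(2) = 1.0047987
u_B2 = 0.448 / sqrt(6) = 0.18289523
u_B3 = 0.084 / sqrt(3) = 0.048497423
u_B4 = 0.35 / sqrt(6) = 0.1428869
uc = sqrt(0.40707719^2 + 1.0047987^2 + 0.18289523^2 + 0.048497423^2 + 0.1428869^2) = 1.1097529
U = k * uc = 3 * 1.1097529
U = 3.3293

3.3293


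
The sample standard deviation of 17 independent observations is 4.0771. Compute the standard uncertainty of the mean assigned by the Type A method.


u_A = s / sqrt(n)
u_A = 4.0771 / sqrt(17)
u_A = 4.0771 / 4.1231056
u_A = 0.9888

0.9888


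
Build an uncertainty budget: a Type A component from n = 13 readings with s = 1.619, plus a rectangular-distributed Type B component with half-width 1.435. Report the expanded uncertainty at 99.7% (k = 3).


u_A = s / sqrt(n) = 1.619 / sqrt(13) = 0.44902981
u_B = half_width / sqrt(3) = 1.435 / sqrt(3) = 0.82849764
uc = sqrt(u_A^2 + u_B^2) = sqrt(0.44902981^2 + 0.82849764^2) = 0.94235668
U = k * uc = 3 * 0.94235668
U = 2.8271

2.8271


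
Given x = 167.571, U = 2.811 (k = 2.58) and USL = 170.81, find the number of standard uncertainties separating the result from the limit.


u = U / k = 2.811 / 2.58 = 1.0895349
margin = |USL - x| = |170.81 - 167.571| = 3.239
z = margin / u = 3.239 / 1.0895349
z = 2.9728

2.9728


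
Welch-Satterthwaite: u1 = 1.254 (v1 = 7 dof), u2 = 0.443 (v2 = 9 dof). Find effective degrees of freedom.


uc = sqrt(u1^2 + u2^2) = sqrt(1.254^2 + 0.443^2) = 1.3299492
v_eff = uc^4 / (u1^4/v1 + u2^4/v2)
= 1.3299492^4 / (1.254^4/7 + 0.443^4/9)
= 3.1285292 / 0.35753738
v_eff = 8.7502

8.7502


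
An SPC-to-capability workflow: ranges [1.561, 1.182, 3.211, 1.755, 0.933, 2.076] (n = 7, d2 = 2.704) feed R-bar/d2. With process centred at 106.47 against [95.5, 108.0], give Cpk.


R_bar = (1.561 + 1.182 + 3.211 + 1.755 + 0.933 + 2.076) / 6 = 1.7863333
sigma = R_bar / d2 = 1.7863333 / 2.704 = 0.66062622
Cp = (USL - LSL)/(6*sigma) = (108.0 - 95.5)/(6*0.66062622) = 3.1536
Cpu = (108.0 - 106.47)/(3*0.66062622) = 0.7720
Cpl = (106.47 - 95.5)/(3*0.66062622) = 5.5352
Cpk = min(Cpu, Cpl) = 0.7720

0.7720


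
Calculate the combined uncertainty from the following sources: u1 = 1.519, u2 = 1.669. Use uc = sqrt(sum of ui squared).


uc = sqrt(1.519^2 + 1.669^2)
uc = sqrt(5.092922)
uc = 2.2568

2.2568


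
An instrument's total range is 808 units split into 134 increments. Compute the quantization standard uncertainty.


resolution = range / divisions
resolution = 808 / 134 = 6.0298507
u_res = resolution / (2*sqrt(3))
u_res = 6.0298507 / 3.4641016
u_res = 1.7407

1.7407


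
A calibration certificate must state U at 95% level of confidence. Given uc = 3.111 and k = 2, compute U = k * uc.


U = k * uc
U = 2 * 3.111
U = 6.2220

6.2220


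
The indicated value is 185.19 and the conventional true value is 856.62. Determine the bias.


Systematic error = measured - true
= 185.19 - 856.62
= -671.4300

-671.4300


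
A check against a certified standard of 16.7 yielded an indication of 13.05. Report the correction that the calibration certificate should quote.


Correction = standard - reading
= 16.7 - 13.05
= 3.6500

3.6500


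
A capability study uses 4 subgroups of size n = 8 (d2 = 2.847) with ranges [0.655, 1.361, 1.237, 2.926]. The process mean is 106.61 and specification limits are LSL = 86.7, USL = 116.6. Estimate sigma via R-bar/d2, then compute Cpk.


R_bar = (0.655 + 1.361 + 1.237 + 2.926) / 4 = 1.54475
sigma = R_bar / d2 = 1.54475 / 2.847 = 0.54258869
Cp = (USL - LSL)/(6*sigma) = (116.6 - 86.7)/(6*0.54258869) = 9.1844
Cpu = (116.6 - 106.61)/(3*0.54258869) = 6.1372
Cpl = (106.61 - 86.7)/(3*0.54258869) = 12.2315
Cpk = min(Cpu, Cpl) = 6.1372

6.1372


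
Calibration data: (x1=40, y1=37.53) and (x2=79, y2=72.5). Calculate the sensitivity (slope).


slope = (y2 - y1) / (x2 - x1)
= (72.5 - 37.53) / (79 - 40)
= 34.9700 / 39
= 0.8967

0.8967


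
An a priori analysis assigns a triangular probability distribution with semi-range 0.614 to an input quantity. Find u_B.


u_B = half_width / sqrt(6)
u_B = 0.614 / 2.4494897
u_B = 0.2507

0.2507


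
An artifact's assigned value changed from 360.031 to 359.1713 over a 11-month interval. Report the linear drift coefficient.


rate = (v2 - v1) / months
= (359.1713 - 360.031) / 11
= -0.8597 / 11
= -0.0782

-0.0782


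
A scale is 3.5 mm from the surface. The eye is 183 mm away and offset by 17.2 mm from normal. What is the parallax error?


error = h * offset / d
= 3.5 * 17.2 / 183
= 0.3290

0.3290


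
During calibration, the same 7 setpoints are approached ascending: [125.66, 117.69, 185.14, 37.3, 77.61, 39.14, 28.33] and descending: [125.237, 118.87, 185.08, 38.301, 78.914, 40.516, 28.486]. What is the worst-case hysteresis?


|125.66 - 125.237| = 0.4230
|117.69 - 118.87| = 1.1800
|185.14 - 185.08| = 0.0600
|37.3 - 38.301| = 1.0010
|77.61 - 78.914| = 1.3040
|39.14 - 40.516| = 1.3760
|28.33 - 28.486| = 0.1560
hysteresis = max(diffs) = 1.3760

1.3760


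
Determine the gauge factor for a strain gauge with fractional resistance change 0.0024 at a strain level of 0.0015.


GF = (dR/R) / epsilon
= 0.0024 / 0.0015
= 1.6000

1.6000


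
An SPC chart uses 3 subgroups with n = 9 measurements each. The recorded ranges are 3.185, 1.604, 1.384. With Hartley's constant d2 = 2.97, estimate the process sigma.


R_bar = (3.185 + 1.604 + 1.384) / 3
R_bar = 6.173 / 3 = 2.0576667
sigma_hat = R_bar / d2 = 2.0576667 / 2.97 = 0.6928

0.6928


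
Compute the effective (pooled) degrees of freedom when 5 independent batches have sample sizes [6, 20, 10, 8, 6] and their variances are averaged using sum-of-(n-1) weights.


nu = sum_i (n_i - 1)
nu = ((6 - 1) + (20 - 1) + (10 - 1) + (8 - 1) + (6 - 1))
nu = 5 + 19 + 9 + 7 + 5
nu = 45

45


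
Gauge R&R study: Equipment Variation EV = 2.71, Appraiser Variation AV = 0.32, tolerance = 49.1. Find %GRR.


GRR = sqrt(EV^2 + AV^2) = sqrt(2.71^2 + 0.32^2) = 2.7288276
%GRR = GRR / tol * 100 = 2.7288276 / 49.1 * 100
%GRR = 5.5577

5.5577


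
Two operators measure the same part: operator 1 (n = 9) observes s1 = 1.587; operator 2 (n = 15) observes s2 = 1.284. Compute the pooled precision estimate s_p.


s_p = sqrt(((n1-1)*s1^2 + (n2-1)*s2^2) / (n1+n2-2))
numerator = (9-1)*1.587^2 + (15-1)*1.284^2 = 20.148552 + 23.081184 = 43.229736
denominator = 9 + 15 - 2 = 22
s_p^2 = 43.229736 / 22 = 1.964988
s_p = sqrt(1.964988) = 1.4018

1.4018


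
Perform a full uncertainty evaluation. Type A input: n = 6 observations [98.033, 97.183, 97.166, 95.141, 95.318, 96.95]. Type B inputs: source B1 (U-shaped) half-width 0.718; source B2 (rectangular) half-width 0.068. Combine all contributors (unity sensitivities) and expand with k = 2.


mean = (98.033 + 97.183 + 97.166 + 95.141 + 95.318 + 96.95) / 6 = 96.63183333
s = sqrt(sum((x - mean)^2)/(n-1)) = 1.1491178
u_A = s / sqrt(n) = 1.1491178 / sqrt(6) = 0.46912538
u_B1 = 0.718 / sqrt(2) = 0.50770267
u_B2 = 0.068 / sqrt(3) = 0.039259818
uc = sqrt(0.46912538^2 + 0.50770267^2 + 0.039259818^2) = 0.69237414
U = k * uc = 2 * 0.69237414
U = 1.3847

1.3847


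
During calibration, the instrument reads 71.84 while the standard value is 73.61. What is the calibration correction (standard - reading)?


Correction = standard - reading
= 73.61 - 71.84
= 1.7700

1.7700


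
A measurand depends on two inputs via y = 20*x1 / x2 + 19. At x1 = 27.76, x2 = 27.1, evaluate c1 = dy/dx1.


y = 20*x1 / x2 + 19
dy/dx1 = 20/x2
Evaluate at x2 = 27.1: c1 = 20 / 27.1
c1 = 0.7380

0.7380


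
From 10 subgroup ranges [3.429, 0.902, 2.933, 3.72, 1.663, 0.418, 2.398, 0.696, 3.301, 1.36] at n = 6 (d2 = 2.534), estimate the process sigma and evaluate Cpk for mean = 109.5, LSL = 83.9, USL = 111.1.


R_bar = (3.429 + 0.902 + 2.933 + 3.72 + 1.663 + 0.418 + 2.398 + 0.696 + 3.301 + 1.36) / 10 = 2.082
sigma = R_bar / d2 = 2.082 / 2.534 = 0.82162589
Cp = (USL - LSL)/(6*sigma) = (111.1 - 83.9)/(6*0.82162589) = 5.5175
Cpu = (111.1 - 109.5)/(3*0.82162589) = 0.6491
Cpl = (109.5 - 83.9)/(3*0.82162589) = 10.3859
Cpk = min(Cpu, Cpl) = 0.6491

0.6491


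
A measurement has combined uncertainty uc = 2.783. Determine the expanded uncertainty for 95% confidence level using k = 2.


U = k * uc
U = 2 * 2.783
U = 5.5660

5.5660


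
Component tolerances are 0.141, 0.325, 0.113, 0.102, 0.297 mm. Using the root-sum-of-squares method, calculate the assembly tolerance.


RSS = sqrt(0.141^2 + 0.325^2 + 0.113^2 + 0.102^2 + 0.297^2)
= sqrt(0.236888)
= 0.4867

0.4867


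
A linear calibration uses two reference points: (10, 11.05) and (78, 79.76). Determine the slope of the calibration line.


slope = (y2 - y1) / (x2 - x1)
= (79.76 - 11.05) / (78 - 10)
= 68.7100 / 68
= 1.0104

1.0104


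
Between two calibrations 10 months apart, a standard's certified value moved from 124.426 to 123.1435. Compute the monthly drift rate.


rate = (v2 - v1) / months
= (123.1435 - 124.426) / 10
= -1.2825 / 10
= -0.1282

-0.1282


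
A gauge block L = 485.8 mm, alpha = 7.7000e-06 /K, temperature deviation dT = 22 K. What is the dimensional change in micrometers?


dL = L * alpha * dT
= 485.8 * 7.7000e-06 * 22
= 0.0822945 mm
dL_um = 0.0822945 * 1000 = 82.2945 um

82.2945


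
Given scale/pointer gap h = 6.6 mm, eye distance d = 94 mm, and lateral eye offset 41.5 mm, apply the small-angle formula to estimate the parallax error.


error = h * offset / d
= 6.6 * 41.5 / 94
= 2.9138

2.9138


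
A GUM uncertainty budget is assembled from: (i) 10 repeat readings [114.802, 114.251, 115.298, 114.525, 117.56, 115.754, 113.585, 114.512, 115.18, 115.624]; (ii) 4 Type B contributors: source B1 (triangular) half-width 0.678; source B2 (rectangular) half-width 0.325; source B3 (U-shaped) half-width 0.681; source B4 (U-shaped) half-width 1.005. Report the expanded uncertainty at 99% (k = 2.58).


mean = (114.802 + 114.251 + 115.298 + 114.525 + 117.56 + 115.754 + 113.585 + 114.512 + 115.18 + 115.624) / 10 = 115.1091
s = sqrt(sum((x - mean)^2)/(n-1)) = 1.0842236
u_A = s / sqrt(n) = 1.0842236 / sqrt(10) = 0.34286161
u_B1 = 0.678 / sqrt(6) = 0.27679234
u_B2 = 0.325 / sqrt(3) = 0.18763884
u_B3 = 0.681 / sqrt(2) = 0.48153972
u_B4 = 1.005 / sqrt(2) = 0.71064232
uc = sqrt(0.34286161^2 + 0.27679234^2 + 0.18763884^2 + 0.48153972^2 + 0.71064232^2) = 0.98299004
U = k * uc = 2.58 * 0.98299004
U = 2.5361

2.5361


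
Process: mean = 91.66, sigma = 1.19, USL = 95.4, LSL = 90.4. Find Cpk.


Cpu = (USL - mean) / (3*sigma) = (95.4 - 91.66) / (3*1.19) = 1.0476
Cpl = (mean - LSL) / (3*sigma) = (91.66 - 90.4) / (3*1.19) = 0.3529
Cpk = min(Cpu, Cpl) = 0.3529

0.3529


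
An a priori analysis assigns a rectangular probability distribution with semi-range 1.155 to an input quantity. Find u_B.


u_B = half_width / sqrt(3)
u_B = 1.155 / 1.7320508
u_B = 0.6668

0.6668


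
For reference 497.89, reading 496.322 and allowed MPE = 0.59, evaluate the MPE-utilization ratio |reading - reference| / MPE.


e = indication - reference = 496.322 - 497.89 = -1.5680
|e| = 1.5680
ratio = |e| / MPE = 1.5680 / 0.59
ratio = 2.6576

2.6576


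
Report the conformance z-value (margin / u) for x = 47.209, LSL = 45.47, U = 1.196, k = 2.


u = U / k = 1.196 / 2 = 0.598
margin = |LSL - x| = |45.47 - 47.209| = 1.739
z = margin / u = 1.739 / 0.598
z = 2.9080

2.9080


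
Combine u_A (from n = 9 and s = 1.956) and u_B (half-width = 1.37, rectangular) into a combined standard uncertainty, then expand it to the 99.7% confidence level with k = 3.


u_A = s / sqrt(n) = 1.956 / sqrt(9) = 0.652
u_B = half_width / sqrt(3) = 1.37 / sqrt(3) = 0.79096987
uc = sqrt(u_A^2 + u_B^2) = sqrt(0.652^2 + 0.79096987^2) = 1.0250548
U = k * uc = 3 * 1.0250548
U = 3.0752

3.0752


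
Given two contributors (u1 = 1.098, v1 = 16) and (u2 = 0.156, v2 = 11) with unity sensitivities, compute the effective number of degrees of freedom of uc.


uc = sqrt(u1^2 + u2^2) = sqrt(1.098^2 + 0.156^2) = 1.1090266
v_eff = uc^4 / (u1^4/v1 + u2^4/v2)
= 1.1090266^4 / (1.098^4/16 + 0.156^4/11)
= 1.5127524 / 0.090896403
v_eff = 16.6426

16.6426


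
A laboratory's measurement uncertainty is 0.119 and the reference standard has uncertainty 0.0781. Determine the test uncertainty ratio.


TUR = u_lab / u_ref
= 0.119 / 0.0781
= 1.5237

1.5237


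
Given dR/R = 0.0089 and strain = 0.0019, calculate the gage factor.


GF = (dR/R) / epsilon
= 0.0089 / 0.0019
= 4.6842

4.6842


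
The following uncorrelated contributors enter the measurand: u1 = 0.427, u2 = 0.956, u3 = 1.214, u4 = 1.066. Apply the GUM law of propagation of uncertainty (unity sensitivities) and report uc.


uc = sqrt(0.427^2 + 0.956^2 + 1.214^2 + 1.066^2)
uc = sqrt(3.706417)
uc = 1.9252

1.9252


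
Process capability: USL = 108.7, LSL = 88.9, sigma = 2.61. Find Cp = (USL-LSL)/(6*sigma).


Cp = (USL - LSL) / (6 * sigma)
= (108.7 - 88.9) / (6 * 2.61)
= 19.8000 / 15.6600
= 1.2644

1.2644


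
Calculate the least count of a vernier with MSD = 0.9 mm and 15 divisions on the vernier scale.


LC = MSD / n_div
= 0.9 / 15
= 0.0600

0.0600


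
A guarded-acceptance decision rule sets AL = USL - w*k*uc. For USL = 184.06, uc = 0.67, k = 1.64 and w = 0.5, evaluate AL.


U = k * uc = 1.64 * 0.67 = 1.0988
guard band g = w * U = 0.5 * 1.0988 = 0.5494
AL = USL - g = 184.06 - 0.5494
AL = 183.5106

183.5106


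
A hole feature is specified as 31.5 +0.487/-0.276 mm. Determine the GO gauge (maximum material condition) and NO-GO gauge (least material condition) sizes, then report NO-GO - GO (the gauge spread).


GO = nominal - lower_tol (smallest hole = maximum material condition)
GO = 31.5 - 0.276 = 31.224
NO-GO = nominal + upper_tol (largest hole = least material condition)
NO-GO = 31.5 + 0.487 = 31.987
spread = NO-GO - GO = 31.987 - 31.224 = 0.7630

0.7630


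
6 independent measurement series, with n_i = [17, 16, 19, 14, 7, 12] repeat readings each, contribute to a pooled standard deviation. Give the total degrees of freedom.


nu = sum_i (n_i - 1)
nu = ((17 - 1) + (16 - 1) + (19 - 1) + (14 - 1) + (7 - 1) + (12 - 1))
nu = 16 + 15 + 18 + 13 + 6 + 11
nu = 79

79


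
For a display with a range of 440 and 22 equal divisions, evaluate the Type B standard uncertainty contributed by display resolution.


resolution = range / divisions
resolution = 440 / 22 = 20
u_res = resolution / (2*sqrt(3))
u_res = 20 / 3.4641016
u_res = 5.7735

5.7735


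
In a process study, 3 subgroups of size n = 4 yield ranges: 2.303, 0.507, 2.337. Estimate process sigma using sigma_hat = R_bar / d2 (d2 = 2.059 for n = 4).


R_bar = (2.303 + 0.507 + 2.337) / 3
R_bar = 5.147 / 3 = 1.7156667
sigma_hat = R_bar / d2 = 1.7156667 / 2.059 = 0.8333

0.8333


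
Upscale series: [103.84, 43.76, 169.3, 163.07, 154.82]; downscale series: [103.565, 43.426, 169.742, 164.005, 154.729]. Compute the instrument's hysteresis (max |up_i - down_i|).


|103.84 - 103.565| = 0.2750
|43.76 - 43.426| = 0.3340
|169.3 - 169.742| = 0.4420
|163.07 - 164.005| = 0.9350
|154.82 - 154.729| = 0.0910
hysteresis = max(diffs) = 0.9350

0.9350


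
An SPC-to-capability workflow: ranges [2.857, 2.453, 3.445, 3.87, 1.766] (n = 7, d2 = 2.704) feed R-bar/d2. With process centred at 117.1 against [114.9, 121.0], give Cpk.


R_bar = (2.857 + 2.453 + 3.445 + 3.87 + 1.766) / 5 = 2.8782
sigma = R_bar / d2 = 2.8782 / 2.704 = 1.0644231
Cp = (USL - LSL)/(6*sigma) = (121.0 - 114.9)/(6*1.0644231) = 0.9551
Cpu = (121.0 - 117.1)/(3*1.0644231) = 1.2213
Cpl = (117.1 - 114.9)/(3*1.0644231) = 0.6889
Cpk = min(Cpu, Cpl) = 0.6889

0.6889


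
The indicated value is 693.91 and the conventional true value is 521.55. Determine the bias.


Systematic error = measured - true
= 693.91 - 521.55
= 172.3600

172.3600


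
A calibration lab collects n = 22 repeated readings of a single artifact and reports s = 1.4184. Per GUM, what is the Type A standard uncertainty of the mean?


u_A = s / sqrt(n)
u_A = 1.4184 / sqrt(22)
u_A = 1.4184 / 4.6904158
u_A = 0.3024

0.3024


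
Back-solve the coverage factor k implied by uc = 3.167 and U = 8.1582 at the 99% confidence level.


k = U / uc
k = 8.1582 / 3.167
k = 2.576

2.576


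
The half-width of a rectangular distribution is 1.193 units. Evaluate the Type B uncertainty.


u_B = half_width / sqrt(3)
u_B = 1.193 / 1.7320508
u_B = 0.6888

0.6888


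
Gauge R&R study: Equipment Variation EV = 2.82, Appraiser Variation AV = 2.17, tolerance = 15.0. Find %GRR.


GRR = sqrt(EV^2 + AV^2) = sqrt(2.82^2 + 2.17^2) = 3.5582721
%GRR = GRR / tol * 100 = 3.5582721 / 15.0 * 100
%GRR = 23.7218

23.7218


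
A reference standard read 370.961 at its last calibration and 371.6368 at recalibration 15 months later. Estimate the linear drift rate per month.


rate = (v2 - v1) / months
= (371.6368 - 370.961) / 15
= 0.6758 / 15
= 0.0451

0.0451


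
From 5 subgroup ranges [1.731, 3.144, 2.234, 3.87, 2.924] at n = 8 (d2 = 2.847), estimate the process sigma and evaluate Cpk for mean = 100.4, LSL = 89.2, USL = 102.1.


R_bar = (1.731 + 3.144 + 2.234 + 3.87 + 2.924) / 5 = 2.7806
sigma = R_bar / d2 = 2.7806 / 2.847 = 0.9766772
Cp = (USL - LSL)/(6*sigma) = (102.1 - 89.2)/(6*0.9766772) = 2.2013
Cpu = (102.1 - 100.4)/(3*0.9766772) = 0.5802
Cpl = (100.4 - 89.2)/(3*0.9766772) = 3.8225
Cpk = min(Cpu, Cpl) = 0.5802

0.5802


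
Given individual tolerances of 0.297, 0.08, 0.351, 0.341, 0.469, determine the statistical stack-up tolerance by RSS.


RSS = sqrt(0.297^2 + 0.08^2 + 0.351^2 + 0.341^2 + 0.469^2)
= sqrt(0.554052)
= 0.7443

0.7443


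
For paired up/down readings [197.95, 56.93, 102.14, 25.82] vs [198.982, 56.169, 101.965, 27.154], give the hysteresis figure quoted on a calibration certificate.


|197.95 - 198.982| = 1.0320
|56.93 - 56.169| = 0.7610
|102.14 - 101.965| = 0.1750
|25.82 - 27.154| = 1.3340
hysteresis = max(diffs) = 1.3340

1.3340


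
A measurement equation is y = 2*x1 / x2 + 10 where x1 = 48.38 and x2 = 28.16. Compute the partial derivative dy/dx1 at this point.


y = 2*x1 / x2 + 10
dy/dx1 = 2/x2
Evaluate at x2 = 28.16: c1 = 2 / 28.16
c1 = 0.0710

0.0710


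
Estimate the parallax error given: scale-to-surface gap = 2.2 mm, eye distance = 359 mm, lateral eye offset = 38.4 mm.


error = h * offset / d
= 2.2 * 38.4 / 359
= 0.2353

0.2353


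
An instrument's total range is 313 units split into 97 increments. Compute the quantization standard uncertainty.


resolution = range / divisions
resolution = 313 / 97 = 3.2268041
u_res = resolution / (2*sqrt(3))
u_res = 3.2268041 / 3.4641016
u_res = 0.9315

0.9315


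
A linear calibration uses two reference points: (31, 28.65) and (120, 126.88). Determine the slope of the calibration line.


slope = (y2 - y1) / (x2 - x1)
= (126.88 - 28.65) / (120 - 31)
= 98.2300 / 89
= 1.1037

1.1037


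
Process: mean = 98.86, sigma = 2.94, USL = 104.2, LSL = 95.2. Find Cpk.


Cpu = (USL - mean) / (3*sigma) = (104.2 - 98.86) / (3*2.94) = 0.6054
Cpl = (mean - LSL) / (3*sigma) = (98.86 - 95.2) / (3*2.94) = 0.4150
Cpk = min(Cpu, Cpl) = 0.4150

0.4150


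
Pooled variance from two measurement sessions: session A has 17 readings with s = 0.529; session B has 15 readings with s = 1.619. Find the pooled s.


s_p = sqrt(((n1-1)*s1^2 + (n2-1)*s2^2) / (n1+n2-2))
numerator = (17-1)*0.529^2 + (15-1)*1.619^2 = 4.477456 + 36.696254 = 41.17371
denominator = 17 + 15 - 2 = 30
s_p^2 = 41.17371 / 30 = 1.372457
s_p = sqrt(1.372457) = 1.1715

1.1715


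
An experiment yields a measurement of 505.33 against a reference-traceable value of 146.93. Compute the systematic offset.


Systematic error = measured - true
= 505.33 - 146.93
= 358.4000

358.4000


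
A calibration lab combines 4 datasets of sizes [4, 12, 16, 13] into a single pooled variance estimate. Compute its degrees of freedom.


nu = sum_i (n_i - 1)
nu = ((4 - 1) + (12 - 1) + (16 - 1) + (13 - 1))
nu = 3 + 11 + 15 + 12
nu = 41

41


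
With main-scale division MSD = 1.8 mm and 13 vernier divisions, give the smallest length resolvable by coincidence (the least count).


LC = MSD / n_div
= 1.8 / 13
= 0.1385

0.1385


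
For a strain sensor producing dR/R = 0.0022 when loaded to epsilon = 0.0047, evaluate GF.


GF = (dR/R) / epsilon
= 0.0022 / 0.0047
= 0.4681

0.4681


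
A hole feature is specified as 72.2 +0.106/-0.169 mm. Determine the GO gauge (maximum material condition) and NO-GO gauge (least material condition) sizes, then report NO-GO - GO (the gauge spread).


GO = nominal - lower_tol (smallest hole = maximum material condition)
GO = 72.2 - 0.169 = 72.031
NO-GO = nominal + upper_tol (largest hole = least material condition)
NO-GO = 72.2 + 0.106 = 72.306
spread = NO-GO - GO = 72.306 - 72.031 = 0.2750

0.2750


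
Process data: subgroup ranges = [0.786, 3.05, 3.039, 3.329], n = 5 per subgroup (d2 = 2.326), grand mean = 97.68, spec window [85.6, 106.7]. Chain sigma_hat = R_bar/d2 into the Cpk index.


R_bar = (0.786 + 3.05 + 3.039 + 3.329) / 4 = 2.551
sigma = R_bar / d2 = 2.551 / 2.326 = 1.0967326
Cp = (USL - LSL)/(6*sigma) = (106.7 - 85.6)/(6*1.0967326) = 3.2065
Cpu = (106.7 - 97.68)/(3*1.0967326) = 2.7415
Cpl = (97.68 - 85.6)/(3*1.0967326) = 3.6715
Cpk = min(Cpu, Cpl) = 2.7415

2.7415


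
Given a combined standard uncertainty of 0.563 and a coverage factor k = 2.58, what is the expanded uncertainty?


U = k * uc
U = 2.58 * 0.563
U = 1.4525

1.4525


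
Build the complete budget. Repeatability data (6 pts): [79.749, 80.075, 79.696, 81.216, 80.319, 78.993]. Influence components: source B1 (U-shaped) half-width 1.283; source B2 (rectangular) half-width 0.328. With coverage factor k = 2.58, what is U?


mean = (79.749 + 80.075 + 79.696 + 81.216 + 80.319 + 78.993) / 6 = 80.008
s = sqrt(sum((x - mean)^2)/(n-1)) = 0.74231045
u_A = s / sqrt(n) = 0.74231045 / sqrt(6) = 0.30304697
u_B1 = 1.283 / sqrt(2) = 0.907218
u_B2 = 0.328 / sqrt(3) = 0.18937089
uc = sqrt(0.30304697^2 + 0.907218^2 + 0.18937089^2) = 0.97506066
U = k * uc = 2.58 * 0.97506066
U = 2.5157

2.5157


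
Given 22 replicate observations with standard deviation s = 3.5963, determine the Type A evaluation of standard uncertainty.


u_A = s / sqrt(n)
u_A = 3.5963 / sqrt(22)
u_A = 3.5963 / 4.6904158
u_A = 0.7667

0.7667


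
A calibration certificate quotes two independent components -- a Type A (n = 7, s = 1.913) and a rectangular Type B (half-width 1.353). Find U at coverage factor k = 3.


u_A = s / sqrt(n) = 1.913 / sqrt(7) = 0.72304604
u_B = half_width / sqrt(3) = 1.353 / sqrt(3) = 0.78115491
uc = sqrt(u_A^2 + u_B^2) = sqrt(0.72304604^2 + 0.78115491^2) = 1.0644241
U = k * uc = 3 * 1.0644241
U = 3.1933

3.1933


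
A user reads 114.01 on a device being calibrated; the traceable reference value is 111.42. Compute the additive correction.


Correction = standard - reading
= 111.42 - 114.01
= -2.5900

-2.5900


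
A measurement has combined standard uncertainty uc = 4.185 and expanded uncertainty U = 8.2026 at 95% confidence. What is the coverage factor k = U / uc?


k = U / uc
k = 8.2026 / 4.185
k = 1.96

1.96


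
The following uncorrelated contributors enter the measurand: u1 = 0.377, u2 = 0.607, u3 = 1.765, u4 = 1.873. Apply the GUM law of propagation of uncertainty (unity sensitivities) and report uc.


uc = sqrt(0.377^2 + 0.607^2 + 1.765^2 + 1.873^2)
uc = sqrt(7.133932)
uc = 2.6709

2.6709


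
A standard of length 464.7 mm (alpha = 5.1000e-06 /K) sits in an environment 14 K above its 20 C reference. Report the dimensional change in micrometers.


dL = L * alpha * dT
= 464.7 * 5.1000e-06 * 14
= 0.0331796 mm
dL_um = 0.0331796 * 1000 = 33.1796 um

33.1796


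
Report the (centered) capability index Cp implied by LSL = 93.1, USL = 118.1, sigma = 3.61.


Cp = (USL - LSL) / (6 * sigma)
= (118.1 - 93.1) / (6 * 3.61)
= 25.0000 / 21.6600
= 1.1542

1.1542


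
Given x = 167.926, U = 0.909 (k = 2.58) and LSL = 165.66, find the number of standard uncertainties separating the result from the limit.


u = U / k = 0.909 / 2.58 = 0.35232558
margin = |LSL - x| = |165.66 - 167.926| = 2.266
z = margin / u = 2.266 / 0.35232558
z = 6.4316

6.4316


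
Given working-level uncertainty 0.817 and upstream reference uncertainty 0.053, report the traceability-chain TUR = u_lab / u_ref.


TUR = u_lab / u_ref
= 0.817 / 0.053
= 15.4151

15.4151


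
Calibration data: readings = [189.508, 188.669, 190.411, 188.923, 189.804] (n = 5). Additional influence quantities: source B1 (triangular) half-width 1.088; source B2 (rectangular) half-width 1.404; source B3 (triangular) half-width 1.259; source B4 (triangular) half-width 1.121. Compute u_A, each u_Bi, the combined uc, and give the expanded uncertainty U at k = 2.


mean = (189.508 + 188.669 + 190.411 + 188.923 + 189.804) / 5 = 189.463
s = sqrt(sum((x - mean)^2)/(n-1)) = 0.69624816
u_A = s / sqrt(n) = 0.69624816 / sqrt(5) = 0.31137164
u_B1 = 1.088 / sqrt(6) = 0.44417414
u_B2 = 1.404 / sqrt(3) = 0.81059978
u_B3 = 1.259 / sqrt(6) = 0.5139846
u_B4 = 1.121 / sqrt(6) = 0.45764633
uc = sqrt(0.31137164^2 + 0.44417414^2 + 0.81059978^2 + 0.5139846^2 + 0.45764633^2) = 1.1937065
U = k * uc = 2 * 1.1937065
U = 2.3874

2.3874


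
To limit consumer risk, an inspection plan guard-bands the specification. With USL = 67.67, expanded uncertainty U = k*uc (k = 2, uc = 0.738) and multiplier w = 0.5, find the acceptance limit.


U = k * uc = 2 * 0.738 = 1.476
guard band g = w * U = 0.5 * 1.476 = 0.738
AL = USL - g = 67.67 - 0.738
AL = 66.9320

66.9320


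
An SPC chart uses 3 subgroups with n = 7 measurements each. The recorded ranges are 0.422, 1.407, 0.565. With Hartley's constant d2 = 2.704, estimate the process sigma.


R_bar = (0.422 + 1.407 + 0.565) / 3
R_bar = 2.394 / 3 = 0.798
sigma_hat = R_bar / d2 = 0.798 / 2.704 = 0.2951

0.2951


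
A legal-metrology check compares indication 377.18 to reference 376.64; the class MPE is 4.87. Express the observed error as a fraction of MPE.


e = indication - reference = 377.18 - 376.64 = 0.5400
|e| = 0.5400
ratio = |e| / MPE = 0.5400 / 4.87
ratio = 0.1109

0.1109


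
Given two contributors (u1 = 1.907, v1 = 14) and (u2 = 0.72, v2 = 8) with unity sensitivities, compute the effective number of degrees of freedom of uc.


uc = sqrt(u1^2 + u2^2) = sqrt(1.907^2 + 0.72^2) = 2.0383937
v_eff = uc^4 / (u1^4/v1 + u2^4/v2)
= 2.0383937^4 / (1.907^4/14 + 0.72^4/8)
= 17.264431 / 0.9782506
v_eff = 17.6483

17.6483


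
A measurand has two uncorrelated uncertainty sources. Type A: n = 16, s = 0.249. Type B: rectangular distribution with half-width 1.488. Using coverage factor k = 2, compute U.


u_A = s / sqrt(n) = 0.249 / sqrt(16) = 0.06225
u_B = half_width / sqrt(3) = 1.488 / sqrt(3) = 0.8590972
uc = sqrt(u_A^2 + u_B^2) = sqrt(0.06225^2 + 0.8590972^2) = 0.86134956
U = k * uc = 2 * 0.86134956
U = 1.7227

1.7227


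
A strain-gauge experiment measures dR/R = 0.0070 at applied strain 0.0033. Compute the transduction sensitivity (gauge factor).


GF = (dR/R) / epsilon
= 0.0070 / 0.0033
= 2.1212

2.1212


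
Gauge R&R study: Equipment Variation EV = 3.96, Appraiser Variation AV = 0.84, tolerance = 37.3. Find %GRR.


GRR = sqrt(EV^2 + AV^2) = sqrt(3.96^2 + 0.84^2) = 4.0481107
%GRR = GRR / tol * 100 = 4.0481107 / 37.3 * 100
%GRR = 10.8528

10.8528


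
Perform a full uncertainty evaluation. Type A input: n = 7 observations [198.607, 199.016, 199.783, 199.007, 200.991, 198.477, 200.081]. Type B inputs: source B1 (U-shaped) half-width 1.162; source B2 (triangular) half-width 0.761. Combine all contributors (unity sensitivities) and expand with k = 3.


mean = (198.607 + 199.016 + 199.783 + 199.007 + 200.991 + 198.477 + 200.081) / 7 = 199.4231429
s = sqrt(sum((x - mean)^2)/(n-1)) = 0.9055997
u_A = s / sqrt(n) = 0.9055997 / sqrt(7) = 0.34228451
u_B1 = 1.162 / sqrt(2) = 0.82165808
u_B2 = 0.761 / sqrt(6) = 0.31067695
uc = sqrt(0.34228451^2 + 0.82165808^2 + 0.31067695^2) = 0.94276235
U = k * uc = 3 * 0.94276235
U = 2.8283

2.8283


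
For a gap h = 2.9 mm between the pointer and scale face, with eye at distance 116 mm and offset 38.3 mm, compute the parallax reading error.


error = h * offset / d
= 2.9 * 38.3 / 116
= 0.9575

0.9575


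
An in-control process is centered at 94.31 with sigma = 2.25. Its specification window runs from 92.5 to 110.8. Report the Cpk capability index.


Cpu = (USL - mean) / (3*sigma) = (110.8 - 94.31) / (3*2.25) = 2.4430
Cpl = (mean - LSL) / (3*sigma) = (94.31 - 92.5) / (3*2.25) = 0.2681
Cpk = min(Cpu, Cpl) = 0.2681

0.2681


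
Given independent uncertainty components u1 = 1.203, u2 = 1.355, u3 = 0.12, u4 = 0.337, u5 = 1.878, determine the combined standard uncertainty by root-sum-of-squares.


uc = sqrt(1.203^2 + 1.355^2 + 0.12^2 + 0.337^2 + 1.878^2)
uc = sqrt(6.938087)
uc = 2.6340

2.6340


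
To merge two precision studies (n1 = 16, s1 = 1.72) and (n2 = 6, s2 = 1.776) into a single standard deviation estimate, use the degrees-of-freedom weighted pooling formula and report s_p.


s_p = sqrt(((n1-1)*s1^2 + (n2-1)*s2^2) / (n1+n2-2))
numerator = (16-1)*1.72^2 + (6-1)*1.776^2 = 44.376 + 15.77088 = 60.14688
denominator = 16 + 6 - 2 = 20
s_p^2 = 60.14688 / 20 = 3.007344
s_p = sqrt(3.007344) = 1.7342

1.7342


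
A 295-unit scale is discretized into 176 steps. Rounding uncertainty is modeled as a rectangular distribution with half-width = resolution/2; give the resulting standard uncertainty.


resolution = range / divisions
resolution = 295 / 176 = 1.6761364
u_res = resolution / (2*sqrt(3))
u_res = 1.6761364 / 3.4641016
u_res = 0.4839

0.4839


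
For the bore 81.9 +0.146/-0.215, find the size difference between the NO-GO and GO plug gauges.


GO = nominal - lower_tol (smallest hole = maximum material condition)
GO = 81.9 - 0.215 = 81.685
NO-GO = nominal + upper_tol (largest hole = least material condition)
NO-GO = 81.9 + 0.146 = 82.046
spread = NO-GO - GO = 82.046 - 81.685 = 0.3610

0.3610


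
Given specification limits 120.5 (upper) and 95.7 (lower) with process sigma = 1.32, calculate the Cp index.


Cp = (USL - LSL) / (6 * sigma)
= (120.5 - 95.7) / (6 * 1.32)
= 24.8000 / 7.9200
= 3.1313

3.1313


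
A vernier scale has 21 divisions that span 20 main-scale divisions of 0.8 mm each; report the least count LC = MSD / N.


LC = MSD / n_div
= 0.8 / 21
= 0.0381

0.0381


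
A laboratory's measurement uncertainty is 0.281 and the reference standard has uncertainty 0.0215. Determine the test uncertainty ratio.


TUR = u_lab / u_ref
= 0.281 / 0.0215
= 13.0698

13.0698


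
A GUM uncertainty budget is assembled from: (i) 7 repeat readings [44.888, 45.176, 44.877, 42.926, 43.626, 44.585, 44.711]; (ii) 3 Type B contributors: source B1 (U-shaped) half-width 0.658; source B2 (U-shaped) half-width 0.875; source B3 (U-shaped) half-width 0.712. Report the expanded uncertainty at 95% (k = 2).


mean = (44.888 + 45.176 + 44.877 + 42.926 + 43.626 + 44.585 + 44.711) / 7 = 44.39842857
s = sqrt(sum((x - mean)^2)/(n-1)) = 0.81348322
u_A = s / sqrt(n) = 0.81348322 / sqrt(7) = 0.30746776
u_B1 = 0.658 / sqrt(2) = 0.46527626
u_B2 = 0.875 / sqrt(2) = 0.61871843
u_B3 = 0.712 / sqrt(2) = 0.50346003
uc = sqrt(0.30746776^2 + 0.46527626^2 + 0.61871843^2 + 0.50346003^2) = 0.97329488
U = k * uc = 2 * 0.97329488
U = 1.9466

1.9466


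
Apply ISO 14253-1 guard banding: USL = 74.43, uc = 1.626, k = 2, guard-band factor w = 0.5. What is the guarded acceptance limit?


U = k * uc = 2 * 1.626 = 3.252
guard band g = w * U = 0.5 * 3.252 = 1.626
AL = USL - g = 74.43 - 1.626
AL = 72.8040

72.8040


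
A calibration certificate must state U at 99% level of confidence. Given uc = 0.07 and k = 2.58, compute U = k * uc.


U = k * uc
U = 2.58 * 0.07
U = 0.1806

0.1806


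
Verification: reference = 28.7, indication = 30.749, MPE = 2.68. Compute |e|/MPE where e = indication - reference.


e = indication - reference = 30.749 - 28.7 = 2.0490
|e| = 2.0490
ratio = |e| / MPE = 2.0490 / 2.68
ratio = 0.7646

0.7646


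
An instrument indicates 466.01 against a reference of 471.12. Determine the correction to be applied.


Correction = standard - reading
= 471.12 - 466.01
= 5.1100

5.1100


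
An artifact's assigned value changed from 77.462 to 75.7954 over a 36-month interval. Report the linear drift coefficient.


rate = (v2 - v1) / months
= (75.7954 - 77.462) / 36
= -1.6666 / 36
= -0.0463

-0.0463


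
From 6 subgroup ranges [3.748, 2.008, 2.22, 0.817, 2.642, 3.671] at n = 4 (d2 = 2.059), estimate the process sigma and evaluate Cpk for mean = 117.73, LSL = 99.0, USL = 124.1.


R_bar = (3.748 + 2.008 + 2.22 + 0.817 + 2.642 + 3.671) / 6 = 2.5176667
sigma = R_bar / d2 = 2.5176667 / 2.059 = 1.2227619
Cp = (USL - LSL)/(6*sigma) = (124.1 - 99.0)/(6*1.2227619) = 3.4212
Cpu = (124.1 - 117.73)/(3*1.2227619) = 1.7365
Cpl = (117.73 - 99.0)/(3*1.2227619) = 5.1059
Cpk = min(Cpu, Cpl) = 1.7365

1.7365


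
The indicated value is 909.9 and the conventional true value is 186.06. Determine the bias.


Systematic error = measured - true
= 909.9 - 186.06
= 723.8400

723.8400


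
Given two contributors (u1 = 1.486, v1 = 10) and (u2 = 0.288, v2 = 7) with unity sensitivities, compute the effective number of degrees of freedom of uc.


uc = sqrt(u1^2 + u2^2) = sqrt(1.486^2 + 0.288^2) = 1.5136512
v_eff = uc^4 / (u1^4/v1 + u2^4/v2)
= 1.5136512^4 / (1.486^4/10 + 0.288^4/7)
= 5.2493223 / 0.48859577
v_eff = 10.7437

10.7437


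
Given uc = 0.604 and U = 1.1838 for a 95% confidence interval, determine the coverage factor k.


k = U / uc
k = 1.1838 / 0.604
k = 1.96

1.96


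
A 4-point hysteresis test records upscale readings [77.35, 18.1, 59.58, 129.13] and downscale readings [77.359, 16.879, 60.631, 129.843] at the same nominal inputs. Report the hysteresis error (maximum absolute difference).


|77.35 - 77.359| = 0.0090
|18.1 - 16.879| = 1.2210
|59.58 - 60.631| = 1.0510
|129.13 - 129.843| = 0.7130
hysteresis = max(diffs) = 1.2210

1.2210


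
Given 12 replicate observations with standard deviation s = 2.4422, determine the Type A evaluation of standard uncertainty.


u_A = s / sqrt(n)
u_A = 2.4422 / sqrt(12)
u_A = 2.4422 / 3.4641016
u_A = 0.7050

0.7050


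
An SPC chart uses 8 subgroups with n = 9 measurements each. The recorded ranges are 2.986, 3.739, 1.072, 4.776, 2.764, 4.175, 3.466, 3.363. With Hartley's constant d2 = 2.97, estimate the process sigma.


R_bar = (2.986 + 3.739 + 1.072 + 4.776 + 2.764 + 4.175 + 3.466 + 3.363) / 8
R_bar = 26.341 / 8 = 3.292625
sigma_hat = R_bar / d2 = 3.292625 / 2.97 = 1.1086

1.1086


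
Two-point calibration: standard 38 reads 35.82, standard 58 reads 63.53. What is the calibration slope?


slope = (y2 - y1) / (x2 - x1)
= (63.53 - 35.82) / (58 - 38)
= 27.7100 / 20
= 1.3855

1.3855


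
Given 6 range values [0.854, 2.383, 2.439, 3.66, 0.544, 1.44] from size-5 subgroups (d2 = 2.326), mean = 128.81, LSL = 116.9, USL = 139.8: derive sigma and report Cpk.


R_bar = (0.854 + 2.383 + 2.439 + 3.66 + 0.544 + 1.44) / 6 = 1.8866667
sigma = R_bar / d2 = 1.8866667 / 2.326 = 0.81112068
Cp = (USL - LSL)/(6*sigma) = (139.8 - 116.9)/(6*0.81112068) = 4.7054
Cpu = (139.8 - 128.81)/(3*0.81112068) = 4.5164
Cpl = (128.81 - 116.9)/(3*0.81112068) = 4.8945
Cpk = min(Cpu, Cpl) = 4.5164

4.5164


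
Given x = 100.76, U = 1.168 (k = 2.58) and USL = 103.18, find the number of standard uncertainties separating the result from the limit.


u = U / k = 1.168 / 2.58 = 0.45271318
margin = |USL - x| = |103.18 - 100.76| = 2.42
z = margin / u = 2.42 / 0.45271318
z = 5.3455

5.3455
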